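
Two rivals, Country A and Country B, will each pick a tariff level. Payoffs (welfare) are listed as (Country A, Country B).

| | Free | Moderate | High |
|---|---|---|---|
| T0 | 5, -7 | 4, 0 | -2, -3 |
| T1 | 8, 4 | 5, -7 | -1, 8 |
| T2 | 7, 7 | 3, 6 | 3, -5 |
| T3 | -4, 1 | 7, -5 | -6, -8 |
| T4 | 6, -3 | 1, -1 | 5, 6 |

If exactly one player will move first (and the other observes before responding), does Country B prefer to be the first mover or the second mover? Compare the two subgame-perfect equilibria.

If Country A leads: Country B's best replies are T0→Moderate, T1→High, T2→Free, T3→Free, T4→High; Country A's induced payoffs 4, -1, 7, -4, 5; outcome (T2, Free), payoffs (7, 7).
If Country B leads: Country A's best replies are Free→T1, Moderate→T3, High→T4; Country B's induced payoffs 4, -5, 6; outcome (T4, High), payoffs (5, 6).
Country B gets 6 moving first and 7 moving second, so Country B prefers to move second.

second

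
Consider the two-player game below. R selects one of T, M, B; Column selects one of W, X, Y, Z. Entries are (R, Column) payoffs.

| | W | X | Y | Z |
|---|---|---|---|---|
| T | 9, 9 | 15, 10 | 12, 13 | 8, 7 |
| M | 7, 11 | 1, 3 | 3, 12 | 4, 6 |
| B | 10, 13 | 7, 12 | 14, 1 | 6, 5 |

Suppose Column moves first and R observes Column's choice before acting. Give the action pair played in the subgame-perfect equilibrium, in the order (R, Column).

Backward induction with Column moving first.
- W: BR = B, leader payoff 13.
- X: BR = T, leader payoff 10.
- Y: BR = B, leader payoff 1.
- Z: BR = T, leader payoff 7.
Column's induced payoffs are 13, 10, 1, 7, so Column commits to W. Subgame-perfect outcome: (B, W) with payoffs (10, 13).

(B, W)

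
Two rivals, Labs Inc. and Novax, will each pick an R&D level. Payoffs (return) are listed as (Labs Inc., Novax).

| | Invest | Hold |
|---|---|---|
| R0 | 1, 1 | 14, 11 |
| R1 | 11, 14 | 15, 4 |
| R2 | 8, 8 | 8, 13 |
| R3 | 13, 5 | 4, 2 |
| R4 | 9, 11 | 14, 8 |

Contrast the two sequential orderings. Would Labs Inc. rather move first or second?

If Labs Inc. leads: Novax's best replies are R0→Hold, R1→Invest, R2→Hold, R3→Invest, R4→Invest; Labs Inc.'s induced payoffs 14, 11, 8, 13, 9; outcome (R0, Hold), payoffs (14, 11).
If Novax leads: Labs Inc.'s best replies are Invest→R3, Hold→R1; Novax's induced payoffs 5, 4; outcome (R3, Invest), payoffs (13, 5).
Labs Inc. gets 14 moving first and 13 moving second, so Labs Inc. prefers to move first.

first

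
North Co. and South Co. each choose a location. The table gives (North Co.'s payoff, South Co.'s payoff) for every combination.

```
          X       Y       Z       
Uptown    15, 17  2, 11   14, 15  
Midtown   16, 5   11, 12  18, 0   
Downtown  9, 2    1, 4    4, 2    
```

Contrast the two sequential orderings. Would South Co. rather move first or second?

second

If North Co. leads: South Co.'s best replies are Uptown→X, Midtown→Y, Downtown→Y; North Co.'s induced payoffs 15, 11, 1; outcome (Uptown, X), payoffs (15, 17).
If South Co. leads: North Co.'s best replies are X→Midtown, Y→Midtown, Z→Midtown; South Co.'s induced payoffs 5, 12, 0; outcome (Midtown, Y), payoffs (11, 12).
South Co. gets 12 moving first and 17 moving second, so South Co. prefers to move second.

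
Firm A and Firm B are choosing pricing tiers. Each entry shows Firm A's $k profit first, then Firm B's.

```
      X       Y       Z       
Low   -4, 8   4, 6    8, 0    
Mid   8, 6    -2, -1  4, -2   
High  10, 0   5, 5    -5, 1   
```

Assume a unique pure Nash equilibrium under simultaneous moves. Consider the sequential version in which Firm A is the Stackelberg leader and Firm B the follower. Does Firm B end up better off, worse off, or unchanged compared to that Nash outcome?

better off

Work backward from Firm B's decision.
- Low → Firm B plays X (best of 8, 6, 0); Firm A gets -4.
- Mid → Firm B plays X (best of 6, -1, -2); Firm A gets 8.
- High → Firm B plays Y (best of 0, 5, 1); Firm A gets 5.
Among -4, 8, 5, the best is 8 at Mid. Subgame-perfect outcome: (Mid, X) with payoffs (8, 6).
Under simultaneous play:
Firm A's best replies: X→High; Y→High; Z→Low.
Firm B's best replies: Low→X; Mid→X; High→Y.
The unique mutual best reply is (High, Y), giving (5, 5).
Firm B earns 6 sequentially versus 5 at the Nash outcome: better off.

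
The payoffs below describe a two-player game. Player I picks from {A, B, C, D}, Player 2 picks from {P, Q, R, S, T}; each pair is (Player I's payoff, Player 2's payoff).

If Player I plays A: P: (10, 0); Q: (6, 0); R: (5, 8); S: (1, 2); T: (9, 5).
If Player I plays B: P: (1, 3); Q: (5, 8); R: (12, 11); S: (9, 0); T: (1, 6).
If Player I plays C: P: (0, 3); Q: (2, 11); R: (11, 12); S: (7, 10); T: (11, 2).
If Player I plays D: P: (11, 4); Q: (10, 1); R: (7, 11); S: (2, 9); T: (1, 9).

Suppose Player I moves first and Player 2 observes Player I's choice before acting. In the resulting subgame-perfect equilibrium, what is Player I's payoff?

Solve by backward induction (Player I leads).
- A → Player 2 plays R (best of 0, 0, 8, 2, 5); Player I gets 5.
- B → Player 2 plays R (best of 3, 8, 11, 0, 6); Player I gets 12.
- C → Player 2 plays R (best of 3, 11, 12, 10, 2); Player I gets 11.
- D → Player 2 plays R (best of 4, 1, 11, 9, 9); Player I gets 7.
Player I's induced payoffs are 5, 12, 11, 7, so Player I commits to B. Subgame-perfect outcome: (B, R) with payoffs (12, 11).

12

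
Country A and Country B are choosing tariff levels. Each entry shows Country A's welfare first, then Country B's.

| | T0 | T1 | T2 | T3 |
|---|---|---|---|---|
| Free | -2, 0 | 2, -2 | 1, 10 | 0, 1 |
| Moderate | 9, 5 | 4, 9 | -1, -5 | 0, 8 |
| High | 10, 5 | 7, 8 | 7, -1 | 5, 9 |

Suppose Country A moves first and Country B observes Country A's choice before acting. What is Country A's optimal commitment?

High

Work backward from Country B's decision.
- Free: Country B compares 0, -2, 10, 1 and picks T2; Country A would get 1.
- Moderate: Country B compares 5, 9, -5, 8 and picks T1; Country A would get 4.
- High: Country B compares 5, 8, -1, 9 and picks T3; Country A would get 5.
Maximizing over 1, 4, 5, Country A chooses High. Subgame-perfect outcome: (High, T3) with payoffs (5, 9).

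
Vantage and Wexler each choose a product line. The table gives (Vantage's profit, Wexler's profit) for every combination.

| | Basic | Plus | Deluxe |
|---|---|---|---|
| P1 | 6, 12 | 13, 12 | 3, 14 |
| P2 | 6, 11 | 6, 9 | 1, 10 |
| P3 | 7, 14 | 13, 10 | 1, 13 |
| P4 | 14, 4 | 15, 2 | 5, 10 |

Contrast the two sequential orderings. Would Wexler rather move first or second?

If Vantage leads: Wexler's best replies are P1→Deluxe, P2→Basic, P3→Basic, P4→Deluxe; Vantage's induced payoffs 3, 6, 7, 5; outcome (P3, Basic), payoffs (7, 14).
If Wexler leads: Vantage's best replies are Basic→P4, Plus→P4, Deluxe→P4; Wexler's induced payoffs 4, 2, 10; outcome (P4, Deluxe), payoffs (5, 10).
Wexler gets 10 moving first and 14 moving second, so Wexler prefers to move second.

second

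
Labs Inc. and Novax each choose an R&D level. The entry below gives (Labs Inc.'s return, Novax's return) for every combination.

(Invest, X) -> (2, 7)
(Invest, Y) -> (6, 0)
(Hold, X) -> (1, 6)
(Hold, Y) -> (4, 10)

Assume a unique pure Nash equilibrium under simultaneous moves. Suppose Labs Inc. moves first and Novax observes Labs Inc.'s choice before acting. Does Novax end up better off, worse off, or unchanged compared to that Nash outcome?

Solve by backward induction (Labs Inc. leads).
- Invest → Novax plays X (best of 7, 0); Labs Inc. gets 2.
- Hold → Novax plays Y (best of 6, 10); Labs Inc. gets 4.
Maximizing over 2, 4, Labs Inc. chooses Hold. Subgame-perfect outcome: (Hold, Y) with payoffs (4, 10).
Now find the simultaneous Nash equilibrium.
Labs Inc.'s best replies: X→Invest; Y→Invest.
Novax's best replies: Invest→X; Hold→Y.
The unique mutual best reply is (Invest, X), giving (2, 7).
Novax earns 10 sequentially versus 7 at the Nash outcome: better off.

better off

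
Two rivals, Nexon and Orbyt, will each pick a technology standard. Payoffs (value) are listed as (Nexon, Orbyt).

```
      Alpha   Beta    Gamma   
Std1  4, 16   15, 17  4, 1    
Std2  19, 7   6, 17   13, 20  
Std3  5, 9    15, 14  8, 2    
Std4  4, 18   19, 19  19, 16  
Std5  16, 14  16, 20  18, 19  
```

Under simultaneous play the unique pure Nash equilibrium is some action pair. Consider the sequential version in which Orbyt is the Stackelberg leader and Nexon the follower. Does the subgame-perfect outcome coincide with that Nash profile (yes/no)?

yes

Nexon best-responds to each possible Orbyt move:
- Alpha → Nexon plays Std2 (best of 4, 19, 5, 4, 16); Orbyt gets 7.
- Beta → Nexon plays Std4 (best of 15, 6, 15, 19, 16); Orbyt gets 19.
- Gamma → Nexon plays Std4 (best of 4, 13, 8, 19, 18); Orbyt gets 16.
Orbyt's induced payoffs are 7, 19, 16, so Orbyt commits to Beta. Subgame-perfect outcome: (Std4, Beta) with payoffs (19, 19).
Under simultaneous play:
Nexon's best replies: Alpha→Std2; Beta→Std4; Gamma→Std4.
Orbyt's best replies: Std1→Beta; Std2→Gamma; Std3→Beta; Std4→Beta; Std5→Beta.
Only (Std4, Beta) has each player best-responding; Nash payoffs (19, 19).
Sequential outcome (Std4, Beta) coincides with the Nash profile (Std4, Beta).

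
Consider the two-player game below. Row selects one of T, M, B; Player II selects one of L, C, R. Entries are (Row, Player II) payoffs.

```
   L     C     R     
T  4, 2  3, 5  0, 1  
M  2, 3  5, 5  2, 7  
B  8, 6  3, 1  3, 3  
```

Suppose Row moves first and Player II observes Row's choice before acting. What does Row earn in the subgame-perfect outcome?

8

Solve by backward induction (Row leads).
- T: Player II compares 2, 5, 1 and picks C; Row would get 3.
- M: Player II compares 3, 5, 7 and picks R; Row would get 2.
- B: Player II compares 6, 1, 3 and picks L; Row would get 8.
Maximizing over 3, 2, 8, Row chooses B. Subgame-perfect outcome: (B, L) with payoffs (8, 6).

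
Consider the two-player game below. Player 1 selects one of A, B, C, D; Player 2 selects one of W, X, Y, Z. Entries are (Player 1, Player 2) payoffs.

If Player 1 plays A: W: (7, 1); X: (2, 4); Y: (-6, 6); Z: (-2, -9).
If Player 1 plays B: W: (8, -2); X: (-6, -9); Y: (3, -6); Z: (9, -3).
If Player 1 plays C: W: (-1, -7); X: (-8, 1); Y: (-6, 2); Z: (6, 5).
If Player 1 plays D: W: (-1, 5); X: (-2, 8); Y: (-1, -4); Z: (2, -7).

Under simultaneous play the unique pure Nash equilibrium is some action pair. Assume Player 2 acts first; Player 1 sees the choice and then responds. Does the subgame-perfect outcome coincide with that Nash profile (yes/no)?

Player 1 best-responds to each possible Player 2 move:
- W: BR = B, leader payoff -2.
- X: BR = A, leader payoff 4.
- Y: BR = B, leader payoff -6.
- Z: BR = B, leader payoff -3.
Player 2's induced payoffs are -2, 4, -6, -3, so Player 2 commits to X. Subgame-perfect outcome: (A, X) with payoffs (2, 4).
Under simultaneous play:
Player 1's best replies: W→B; X→A; Y→B; Z→B.
Player 2's best replies: A→Y; B→W; C→Z; D→X.
Only (B, W) has each player best-responding; Nash payoffs (8, -2).
Sequential outcome (A, X) differs from the Nash profile (B, W).

no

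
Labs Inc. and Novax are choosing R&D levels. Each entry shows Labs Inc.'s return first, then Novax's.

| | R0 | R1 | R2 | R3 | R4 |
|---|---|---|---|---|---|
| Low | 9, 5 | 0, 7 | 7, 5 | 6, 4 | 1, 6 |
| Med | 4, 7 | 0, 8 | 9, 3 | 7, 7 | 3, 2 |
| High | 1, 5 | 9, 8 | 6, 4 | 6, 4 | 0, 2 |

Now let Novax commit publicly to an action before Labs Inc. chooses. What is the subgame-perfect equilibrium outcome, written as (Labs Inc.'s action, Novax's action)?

(High, R1)

Backward induction with Novax moving first.
- R0 → Labs Inc. plays Low (best of 9, 4, 1); Novax gets 5.
- R1 → Labs Inc. plays High (best of 0, 0, 9); Novax gets 8.
- R2 → Labs Inc. plays Med (best of 7, 9, 6); Novax gets 3.
- R3 → Labs Inc. plays Med (best of 6, 7, 6); Novax gets 7.
- R4 → Labs Inc. plays Med (best of 1, 3, 0); Novax gets 2.
Maximizing over 5, 8, 3, 7, 2, Novax chooses R1. Subgame-perfect outcome: (High, R1) with payoffs (9, 8).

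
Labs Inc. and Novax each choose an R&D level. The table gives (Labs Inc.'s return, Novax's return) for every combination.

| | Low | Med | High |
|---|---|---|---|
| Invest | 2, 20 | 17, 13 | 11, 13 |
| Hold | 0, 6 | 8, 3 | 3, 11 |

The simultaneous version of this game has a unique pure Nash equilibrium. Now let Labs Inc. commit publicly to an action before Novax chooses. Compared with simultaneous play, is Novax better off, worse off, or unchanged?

worse off

Solve by backward induction (Labs Inc. leads).
- Invest: Novax compares 20, 13, 13 and picks Low; Labs Inc. would get 2.
- Hold: Novax compares 6, 3, 11 and picks High; Labs Inc. would get 3.
Maximizing over 2, 3, Labs Inc. chooses Hold. Subgame-perfect outcome: (Hold, High) with payoffs (3, 11).
Now find the simultaneous Nash equilibrium.
Labs Inc.'s best replies: Low→Invest; Med→Invest; High→Invest.
Novax's best replies: Invest→Low; Hold→High.
The unique mutual best reply is (Invest, Low), giving (2, 20).
Novax earns 11 sequentially versus 20 at the Nash outcome: worse off.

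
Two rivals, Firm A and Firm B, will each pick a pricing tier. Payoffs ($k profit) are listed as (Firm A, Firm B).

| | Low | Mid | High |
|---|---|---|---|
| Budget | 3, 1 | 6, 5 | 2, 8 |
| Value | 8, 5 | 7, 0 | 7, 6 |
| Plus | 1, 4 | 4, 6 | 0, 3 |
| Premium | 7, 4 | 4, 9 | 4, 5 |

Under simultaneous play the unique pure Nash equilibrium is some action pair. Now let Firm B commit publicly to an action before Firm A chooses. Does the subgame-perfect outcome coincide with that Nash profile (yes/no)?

yes

Backward induction with Firm B moving first.
- Low: BR = Value, leader payoff 5.
- Mid: BR = Value, leader payoff 0.
- High: BR = Value, leader payoff 6.
Among 5, 0, 6, the best is 6 at High. Subgame-perfect outcome: (Value, High) with payoffs (7, 6).
Under simultaneous play:
Firm A's best replies: Low→Value; Mid→Value; High→Value.
Firm B's best replies: Budget→High; Value→High; Plus→Mid; Premium→Mid.
The unique mutual best reply is (Value, High), giving (7, 6).
Sequential outcome (Value, High) coincides with the Nash profile (Value, High).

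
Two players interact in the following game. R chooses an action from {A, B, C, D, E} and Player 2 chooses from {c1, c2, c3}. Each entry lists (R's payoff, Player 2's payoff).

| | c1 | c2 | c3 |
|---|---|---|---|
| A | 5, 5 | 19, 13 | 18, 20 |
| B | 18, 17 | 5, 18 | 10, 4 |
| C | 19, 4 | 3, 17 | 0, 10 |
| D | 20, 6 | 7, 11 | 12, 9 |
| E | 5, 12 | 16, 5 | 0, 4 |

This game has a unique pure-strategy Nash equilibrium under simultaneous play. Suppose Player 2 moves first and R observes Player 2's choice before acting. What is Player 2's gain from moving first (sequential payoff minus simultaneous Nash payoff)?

0

R best-responds to each possible Player 2 move:
- c1: R compares 5, 18, 19, 20, 5 and picks D; Player 2 would get 6.
- c2: R compares 19, 5, 3, 7, 16 and picks A; Player 2 would get 13.
- c3: R compares 18, 10, 0, 12, 0 and picks A; Player 2 would get 20.
Player 2's induced payoffs are 6, 13, 20, so Player 2 commits to c3. Subgame-perfect outcome: (A, c3) with payoffs (18, 20).
Now find the simultaneous Nash equilibrium.
R's best replies: c1→D; c2→A; c3→A.
Player 2's best replies: A→c3; B→c2; C→c2; D→c2; E→c1.
The unique mutual best reply is (A, c3), giving (18, 20).
Player 2's commitment gain: 20 − 20 = 0.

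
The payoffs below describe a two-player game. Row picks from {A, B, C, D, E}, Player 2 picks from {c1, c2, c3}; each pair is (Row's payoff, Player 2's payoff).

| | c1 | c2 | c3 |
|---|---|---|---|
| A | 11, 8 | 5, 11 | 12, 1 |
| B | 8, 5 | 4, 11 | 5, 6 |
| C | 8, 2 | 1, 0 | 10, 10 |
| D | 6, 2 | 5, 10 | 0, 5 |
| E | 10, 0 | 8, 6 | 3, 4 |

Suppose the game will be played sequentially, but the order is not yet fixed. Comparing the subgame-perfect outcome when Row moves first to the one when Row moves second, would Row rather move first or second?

If Row leads: Player 2's best replies are A→c2, B→c2, C→c3, D→c2, E→c2; Row's induced payoffs 5, 4, 10, 5, 8; outcome (C, c3), payoffs (10, 10).
If Player 2 leads: Row's best replies are c1→A, c2→E, c3→A; Player 2's induced payoffs 8, 6, 1; outcome (A, c1), payoffs (11, 8).
Row gets 10 moving first and 11 moving second, so Row prefers to move second.

second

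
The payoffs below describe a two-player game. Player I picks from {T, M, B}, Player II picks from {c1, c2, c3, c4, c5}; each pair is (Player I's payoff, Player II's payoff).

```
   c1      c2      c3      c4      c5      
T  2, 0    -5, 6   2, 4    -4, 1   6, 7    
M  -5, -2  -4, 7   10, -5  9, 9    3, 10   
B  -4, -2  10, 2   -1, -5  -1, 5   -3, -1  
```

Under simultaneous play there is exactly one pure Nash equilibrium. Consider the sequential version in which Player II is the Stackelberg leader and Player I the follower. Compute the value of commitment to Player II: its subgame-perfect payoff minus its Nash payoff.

Work backward from Player I's decision.
- c1: BR = T, leader payoff 0.
- c2: BR = B, leader payoff 2.
- c3: BR = M, leader payoff -5.
- c4: BR = M, leader payoff 9.
- c5: BR = T, leader payoff 7.
Among 0, 2, -5, 9, 7, the best is 9 at c4. Subgame-perfect outcome: (M, c4) with payoffs (9, 9).
Under simultaneous play:
Player I's best replies: c1→T; c2→B; c3→M; c4→M; c5→T.
Player II's best replies: T→c5; M→c5; B→c4.
The unique mutual best reply is (T, c5), giving (6, 7).
Player II's commitment gain: 9 − 7 = 2.

2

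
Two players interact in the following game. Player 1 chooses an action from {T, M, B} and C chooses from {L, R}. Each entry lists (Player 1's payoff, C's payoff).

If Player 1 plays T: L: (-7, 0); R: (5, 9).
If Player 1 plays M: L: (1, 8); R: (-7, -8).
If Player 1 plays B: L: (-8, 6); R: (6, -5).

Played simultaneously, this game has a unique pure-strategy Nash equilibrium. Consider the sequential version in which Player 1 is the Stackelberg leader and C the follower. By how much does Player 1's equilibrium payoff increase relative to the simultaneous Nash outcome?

C best-responds to each possible Player 1 move:
- T: C compares 0, 9 and picks R; Player 1 would get 5.
- M: C compares 8, -8 and picks L; Player 1 would get 1.
- B: C compares 6, -5 and picks L; Player 1 would get -8.
Among 5, 1, -8, the best is 5 at T. Subgame-perfect outcome: (T, R) with payoffs (5, 9).
Under simultaneous play:
Player 1's best replies: L→M; R→B.
C's best replies: T→R; M→L; B→L.
Only (M, L) has each player best-responding; Nash payoffs (1, 8).
Player 1's commitment gain: 5 − 1 = 4.

4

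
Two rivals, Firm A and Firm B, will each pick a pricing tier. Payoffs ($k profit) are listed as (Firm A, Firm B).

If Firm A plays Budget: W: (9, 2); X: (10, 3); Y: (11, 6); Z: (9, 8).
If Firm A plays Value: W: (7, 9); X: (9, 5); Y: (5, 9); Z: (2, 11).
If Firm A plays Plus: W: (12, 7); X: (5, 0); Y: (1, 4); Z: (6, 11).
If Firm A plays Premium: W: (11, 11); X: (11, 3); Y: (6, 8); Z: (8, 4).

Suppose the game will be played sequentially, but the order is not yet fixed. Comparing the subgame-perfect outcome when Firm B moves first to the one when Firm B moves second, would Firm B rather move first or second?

second

If Firm A leads: Firm B's best replies are Budget→Z, Value→Z, Plus→Z, Premium→W; Firm A's induced payoffs 9, 2, 6, 11; outcome (Premium, W), payoffs (11, 11).
If Firm B leads: Firm A's best replies are W→Plus, X→Premium, Y→Budget, Z→Budget; Firm B's induced payoffs 7, 3, 6, 8; outcome (Budget, Z), payoffs (9, 8).
Firm B gets 8 moving first and 11 moving second, so Firm B prefers to move second.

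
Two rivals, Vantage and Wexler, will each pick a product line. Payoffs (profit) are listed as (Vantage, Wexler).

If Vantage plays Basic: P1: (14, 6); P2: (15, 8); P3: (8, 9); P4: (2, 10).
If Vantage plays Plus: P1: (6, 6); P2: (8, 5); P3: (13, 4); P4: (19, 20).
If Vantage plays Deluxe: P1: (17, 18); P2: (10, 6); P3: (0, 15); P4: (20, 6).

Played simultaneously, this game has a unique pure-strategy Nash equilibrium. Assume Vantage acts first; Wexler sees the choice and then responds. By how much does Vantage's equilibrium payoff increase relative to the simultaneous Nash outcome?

2

Work backward from Wexler's decision.
- Basic: BR = P4, leader payoff 2.
- Plus: BR = P4, leader payoff 19.
- Deluxe: BR = P1, leader payoff 17.
Vantage's induced payoffs are 2, 19, 17, so Vantage commits to Plus. Subgame-perfect outcome: (Plus, P4) with payoffs (19, 20).
For the simultaneous game, intersect best replies.
Vantage's best replies: P1→Deluxe; P2→Basic; P3→Plus; P4→Deluxe.
Wexler's best replies: Basic→P4; Plus→P4; Deluxe→P1.
Only (Deluxe, P1) has each player best-responding; Nash payoffs (17, 18).
Vantage's commitment gain: 19 − 17 = 2.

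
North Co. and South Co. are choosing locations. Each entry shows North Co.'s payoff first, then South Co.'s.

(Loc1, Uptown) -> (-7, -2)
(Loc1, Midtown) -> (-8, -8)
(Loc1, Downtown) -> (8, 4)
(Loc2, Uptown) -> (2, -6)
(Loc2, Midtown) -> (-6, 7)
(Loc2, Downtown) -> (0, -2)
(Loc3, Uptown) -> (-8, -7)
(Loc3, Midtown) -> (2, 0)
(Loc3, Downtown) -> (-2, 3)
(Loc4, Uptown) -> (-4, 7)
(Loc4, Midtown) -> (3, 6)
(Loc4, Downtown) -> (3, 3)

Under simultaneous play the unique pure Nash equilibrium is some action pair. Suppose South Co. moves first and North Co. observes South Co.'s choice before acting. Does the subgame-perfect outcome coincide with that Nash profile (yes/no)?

no

Work backward from North Co.'s decision.
- Uptown: BR = Loc2, leader payoff -6.
- Midtown: BR = Loc4, leader payoff 6.
- Downtown: BR = Loc1, leader payoff 4.
Maximizing over -6, 6, 4, South Co. chooses Midtown. Subgame-perfect outcome: (Loc4, Midtown) with payoffs (3, 6).
Now find the simultaneous Nash equilibrium.
North Co.'s best replies: Uptown→Loc2; Midtown→Loc4; Downtown→Loc1.
South Co.'s best replies: Loc1→Downtown; Loc2→Midtown; Loc3→Downtown; Loc4→Uptown.
Only (Loc1, Downtown) has each player best-responding; Nash payoffs (8, 4).
Sequential outcome (Loc4, Midtown) differs from the Nash profile (Loc1, Downtown).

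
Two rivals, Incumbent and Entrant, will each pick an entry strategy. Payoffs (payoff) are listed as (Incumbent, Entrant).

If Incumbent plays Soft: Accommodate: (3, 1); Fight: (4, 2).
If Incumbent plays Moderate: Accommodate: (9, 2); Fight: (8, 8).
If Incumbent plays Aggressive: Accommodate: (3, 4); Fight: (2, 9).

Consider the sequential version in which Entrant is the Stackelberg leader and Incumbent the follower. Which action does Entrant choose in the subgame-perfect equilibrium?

Fight

Backward induction with Entrant moving first.
- Accommodate: BR = Moderate, leader payoff 2.
- Fight: BR = Moderate, leader payoff 8.
Entrant's induced payoffs are 2, 8, so Entrant commits to Fight. Subgame-perfect outcome: (Moderate, Fight) with payoffs (8, 8).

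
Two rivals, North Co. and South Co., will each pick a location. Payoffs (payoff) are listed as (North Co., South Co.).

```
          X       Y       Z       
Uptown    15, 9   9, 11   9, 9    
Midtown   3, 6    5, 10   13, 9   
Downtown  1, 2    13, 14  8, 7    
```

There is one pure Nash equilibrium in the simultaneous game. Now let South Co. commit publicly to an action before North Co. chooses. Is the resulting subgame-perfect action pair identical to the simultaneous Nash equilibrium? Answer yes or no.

yes

North Co. best-responds to each possible South Co. move:
- X → North Co. plays Uptown (best of 15, 3, 1); South Co. gets 9.
- Y → North Co. plays Downtown (best of 9, 5, 13); South Co. gets 14.
- Z → North Co. plays Midtown (best of 9, 13, 8); South Co. gets 9.
South Co.'s induced payoffs are 9, 14, 9, so South Co. commits to Y. Subgame-perfect outcome: (Downtown, Y) with payoffs (13, 14).
Under simultaneous play:
North Co.'s best replies: X→Uptown; Y→Downtown; Z→Midtown.
South Co.'s best replies: Uptown→Y; Midtown→Y; Downtown→Y.
Only (Downtown, Y) has each player best-responding; Nash payoffs (13, 14).
Sequential outcome (Downtown, Y) coincides with the Nash profile (Downtown, Y).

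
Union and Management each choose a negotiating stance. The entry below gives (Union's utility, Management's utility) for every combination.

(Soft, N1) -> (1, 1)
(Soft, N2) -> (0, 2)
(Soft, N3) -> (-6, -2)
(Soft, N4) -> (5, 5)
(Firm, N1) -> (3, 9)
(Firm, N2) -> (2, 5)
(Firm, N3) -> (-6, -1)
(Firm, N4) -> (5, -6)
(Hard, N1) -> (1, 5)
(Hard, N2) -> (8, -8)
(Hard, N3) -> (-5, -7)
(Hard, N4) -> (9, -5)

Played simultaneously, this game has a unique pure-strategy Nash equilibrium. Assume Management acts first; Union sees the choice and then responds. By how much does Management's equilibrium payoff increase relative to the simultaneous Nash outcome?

Backward induction with Management moving first.
- N1: Union compares 1, 3, 1 and picks Firm; Management would get 9.
- N2: Union compares 0, 2, 8 and picks Hard; Management would get -8.
- N3: Union compares -6, -6, -5 and picks Hard; Management would get -7.
- N4: Union compares 5, 5, 9 and picks Hard; Management would get -5.
Maximizing over 9, -8, -7, -5, Management chooses N1. Subgame-perfect outcome: (Firm, N1) with payoffs (3, 9).
For the simultaneous game, intersect best replies.
Union's best replies: N1→Firm; N2→Hard; N3→Hard; N4→Hard.
Management's best replies: Soft→N4; Firm→N1; Hard→N1.
The unique mutual best reply is (Firm, N1), giving (3, 9).
Management's commitment gain: 9 − 9 = 0.

0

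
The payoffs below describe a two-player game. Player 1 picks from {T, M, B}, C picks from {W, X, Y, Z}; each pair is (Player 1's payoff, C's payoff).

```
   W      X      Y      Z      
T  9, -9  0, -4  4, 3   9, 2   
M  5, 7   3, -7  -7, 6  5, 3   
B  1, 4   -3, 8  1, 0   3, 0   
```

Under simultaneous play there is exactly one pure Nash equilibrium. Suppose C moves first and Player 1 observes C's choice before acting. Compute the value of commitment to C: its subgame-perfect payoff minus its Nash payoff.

0

Solve by backward induction (C leads).
- W: BR = T, leader payoff -9.
- X: BR = M, leader payoff -7.
- Y: BR = T, leader payoff 3.
- Z: BR = T, leader payoff 2.
C's induced payoffs are -9, -7, 3, 2, so C commits to Y. Subgame-perfect outcome: (T, Y) with payoffs (4, 3).
Under simultaneous play:
Player 1's best replies: W→T; X→M; Y→T; Z→T.
C's best replies: T→Y; M→W; B→X.
Only (T, Y) has each player best-responding; Nash payoffs (4, 3).
C's commitment gain: 3 − 3 = 0.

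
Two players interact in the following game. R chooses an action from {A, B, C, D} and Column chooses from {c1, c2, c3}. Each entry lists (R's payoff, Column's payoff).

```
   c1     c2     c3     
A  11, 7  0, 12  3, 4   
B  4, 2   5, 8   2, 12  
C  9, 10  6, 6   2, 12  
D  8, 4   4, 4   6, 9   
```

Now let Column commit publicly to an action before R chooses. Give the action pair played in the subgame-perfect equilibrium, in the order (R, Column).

R best-responds to each possible Column move:
- c1: R compares 11, 4, 9, 8 and picks A; Column would get 7.
- c2: R compares 0, 5, 6, 4 and picks C; Column would get 6.
- c3: R compares 3, 2, 2, 6 and picks D; Column would get 9.
Maximizing over 7, 6, 9, Column chooses c3. Subgame-perfect outcome: (D, c3) with payoffs (6, 9).

(D, c3)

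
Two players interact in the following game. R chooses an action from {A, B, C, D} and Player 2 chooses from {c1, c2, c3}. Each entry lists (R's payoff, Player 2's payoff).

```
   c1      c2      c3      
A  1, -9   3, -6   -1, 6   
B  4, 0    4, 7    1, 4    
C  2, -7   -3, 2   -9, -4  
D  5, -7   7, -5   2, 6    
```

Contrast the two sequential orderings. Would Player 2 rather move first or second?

If R leads: Player 2's best replies are A→c3, B→c2, C→c2, D→c3; R's induced payoffs -1, 4, -3, 2; outcome (B, c2), payoffs (4, 7).
If Player 2 leads: R's best replies are c1→D, c2→D, c3→D; Player 2's induced payoffs -7, -5, 6; outcome (D, c3), payoffs (2, 6).
Player 2 gets 6 moving first and 7 moving second, so Player 2 prefers to move second.

second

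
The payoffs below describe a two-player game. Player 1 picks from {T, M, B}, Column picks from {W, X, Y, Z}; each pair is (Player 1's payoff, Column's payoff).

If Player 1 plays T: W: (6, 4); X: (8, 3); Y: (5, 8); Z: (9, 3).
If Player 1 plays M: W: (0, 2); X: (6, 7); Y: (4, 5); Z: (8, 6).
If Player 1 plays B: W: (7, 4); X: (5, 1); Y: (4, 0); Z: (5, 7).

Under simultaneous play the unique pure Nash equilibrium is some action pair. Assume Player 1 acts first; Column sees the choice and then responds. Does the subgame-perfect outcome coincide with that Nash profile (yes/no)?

no

Backward induction with Player 1 moving first.
- T → Column plays Y (best of 4, 3, 8, 3); Player 1 gets 5.
- M → Column plays X (best of 2, 7, 5, 6); Player 1 gets 6.
- B → Column plays Z (best of 4, 1, 0, 7); Player 1 gets 5.
Player 1's induced payoffs are 5, 6, 5, so Player 1 commits to M. Subgame-perfect outcome: (M, X) with payoffs (6, 7).
Under simultaneous play:
Player 1's best replies: W→B; X→T; Y→T; Z→T.
Column's best replies: T→Y; M→X; B→Z.
Only (T, Y) has each player best-responding; Nash payoffs (5, 8).
Sequential outcome (M, X) differs from the Nash profile (T, Y).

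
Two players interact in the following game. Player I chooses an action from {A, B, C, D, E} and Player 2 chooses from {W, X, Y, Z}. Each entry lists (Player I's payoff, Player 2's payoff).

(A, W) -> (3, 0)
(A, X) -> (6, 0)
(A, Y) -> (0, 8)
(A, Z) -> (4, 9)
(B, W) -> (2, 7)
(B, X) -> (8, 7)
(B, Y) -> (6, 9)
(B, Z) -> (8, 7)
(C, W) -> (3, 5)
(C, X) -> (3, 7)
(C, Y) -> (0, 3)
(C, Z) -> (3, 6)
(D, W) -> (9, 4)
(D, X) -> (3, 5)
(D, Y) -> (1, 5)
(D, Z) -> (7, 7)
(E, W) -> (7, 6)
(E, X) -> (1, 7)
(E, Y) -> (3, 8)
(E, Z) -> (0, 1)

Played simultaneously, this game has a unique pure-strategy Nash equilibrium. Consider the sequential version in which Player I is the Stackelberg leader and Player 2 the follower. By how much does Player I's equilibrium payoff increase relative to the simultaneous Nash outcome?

1

Solve by backward induction (Player I leads).
- A: BR = Z, leader payoff 4.
- B: BR = Y, leader payoff 6.
- C: BR = X, leader payoff 3.
- D: BR = Z, leader payoff 7.
- E: BR = Y, leader payoff 3.
Among 4, 6, 3, 7, 3, the best is 7 at D. Subgame-perfect outcome: (D, Z) with payoffs (7, 7).
Now find the simultaneous Nash equilibrium.
Player I's best replies: W→D; X→B; Y→B; Z→B.
Player 2's best replies: A→Z; B→Y; C→X; D→Z; E→Y.
The unique mutual best reply is (B, Y), giving (6, 9).
Player I's commitment gain: 7 − 6 = 1.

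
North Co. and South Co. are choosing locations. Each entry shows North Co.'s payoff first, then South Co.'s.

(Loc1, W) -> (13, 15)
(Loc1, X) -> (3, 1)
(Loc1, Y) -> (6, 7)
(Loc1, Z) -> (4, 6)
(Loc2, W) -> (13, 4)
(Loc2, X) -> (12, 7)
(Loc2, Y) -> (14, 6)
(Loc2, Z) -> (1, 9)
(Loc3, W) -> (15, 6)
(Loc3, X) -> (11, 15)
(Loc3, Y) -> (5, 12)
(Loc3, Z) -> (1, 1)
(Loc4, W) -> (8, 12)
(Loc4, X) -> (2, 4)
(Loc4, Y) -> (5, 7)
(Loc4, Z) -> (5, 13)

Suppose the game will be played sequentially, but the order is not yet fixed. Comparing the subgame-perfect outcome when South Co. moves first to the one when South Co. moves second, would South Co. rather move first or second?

second

If North Co. leads: South Co.'s best replies are Loc1→W, Loc2→Z, Loc3→X, Loc4→Z; North Co.'s induced payoffs 13, 1, 11, 5; outcome (Loc1, W), payoffs (13, 15).
If South Co. leads: North Co.'s best replies are W→Loc3, X→Loc2, Y→Loc2, Z→Loc4; South Co.'s induced payoffs 6, 7, 6, 13; outcome (Loc4, Z), payoffs (5, 13).
South Co. gets 13 moving first and 15 moving second, so South Co. prefers to move second.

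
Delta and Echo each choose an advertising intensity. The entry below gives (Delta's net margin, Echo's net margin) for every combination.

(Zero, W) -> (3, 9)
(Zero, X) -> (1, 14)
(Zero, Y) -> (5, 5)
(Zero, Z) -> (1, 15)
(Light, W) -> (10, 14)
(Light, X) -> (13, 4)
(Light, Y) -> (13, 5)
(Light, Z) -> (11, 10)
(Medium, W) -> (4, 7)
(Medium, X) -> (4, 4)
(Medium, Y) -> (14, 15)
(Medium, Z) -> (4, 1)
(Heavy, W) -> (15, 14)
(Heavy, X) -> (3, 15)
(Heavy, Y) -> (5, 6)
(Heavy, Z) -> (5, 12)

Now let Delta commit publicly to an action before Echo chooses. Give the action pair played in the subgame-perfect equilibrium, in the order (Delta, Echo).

(Medium, Y)

Solve by backward induction (Delta leads).
- Zero → Echo plays Z (best of 9, 14, 5, 15); Delta gets 1.
- Light → Echo plays W (best of 14, 4, 5, 10); Delta gets 10.
- Medium → Echo plays Y (best of 7, 4, 15, 1); Delta gets 14.
- Heavy → Echo plays X (best of 14, 15, 6, 12); Delta gets 3.
Maximizing over 1, 10, 14, 3, Delta chooses Medium. Subgame-perfect outcome: (Medium, Y) with payoffs (14, 15).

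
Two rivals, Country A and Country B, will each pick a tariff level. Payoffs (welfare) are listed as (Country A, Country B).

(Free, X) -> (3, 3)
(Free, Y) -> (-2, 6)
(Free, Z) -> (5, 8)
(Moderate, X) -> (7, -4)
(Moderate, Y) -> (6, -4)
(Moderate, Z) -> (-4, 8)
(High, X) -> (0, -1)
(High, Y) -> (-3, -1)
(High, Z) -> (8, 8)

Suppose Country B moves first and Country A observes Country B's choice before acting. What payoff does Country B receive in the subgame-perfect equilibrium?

8

Country A best-responds to each possible Country B move:
- X: BR = Moderate, leader payoff -4.
- Y: BR = Moderate, leader payoff -4.
- Z: BR = High, leader payoff 8.
Maximizing over -4, -4, 8, Country B chooses Z. Subgame-perfect outcome: (High, Z) with payoffs (8, 8).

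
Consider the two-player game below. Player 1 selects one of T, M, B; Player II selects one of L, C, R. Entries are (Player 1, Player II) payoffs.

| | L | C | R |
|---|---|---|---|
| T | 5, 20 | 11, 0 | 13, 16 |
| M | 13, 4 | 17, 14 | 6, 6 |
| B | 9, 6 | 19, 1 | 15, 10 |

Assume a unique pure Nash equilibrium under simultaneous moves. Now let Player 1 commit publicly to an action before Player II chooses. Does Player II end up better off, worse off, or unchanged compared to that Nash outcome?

better off

Solve by backward induction (Player 1 leads).
- T → Player II plays L (best of 20, 0, 16); Player 1 gets 5.
- M → Player II plays C (best of 4, 14, 6); Player 1 gets 17.
- B → Player II plays R (best of 6, 1, 10); Player 1 gets 15.
Among 5, 17, 15, the best is 17 at M. Subgame-perfect outcome: (M, C) with payoffs (17, 14).
Under simultaneous play:
Player 1's best replies: L→M; C→B; R→B.
Player II's best replies: T→L; M→C; B→R.
Only (B, R) has each player best-responding; Nash payoffs (15, 10).
Player II earns 14 sequentially versus 10 at the Nash outcome: better off.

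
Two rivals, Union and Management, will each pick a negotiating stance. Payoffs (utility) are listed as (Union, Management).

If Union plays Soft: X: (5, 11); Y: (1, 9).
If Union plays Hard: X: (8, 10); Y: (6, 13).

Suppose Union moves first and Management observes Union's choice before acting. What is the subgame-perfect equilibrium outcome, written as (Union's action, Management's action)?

Work backward from Management's decision.
- Soft → Management plays X (best of 11, 9); Union gets 5.
- Hard → Management plays Y (best of 10, 13); Union gets 6.
Union's induced payoffs are 5, 6, so Union commits to Hard. Subgame-perfect outcome: (Hard, Y) with payoffs (6, 13).

(Hard, Y)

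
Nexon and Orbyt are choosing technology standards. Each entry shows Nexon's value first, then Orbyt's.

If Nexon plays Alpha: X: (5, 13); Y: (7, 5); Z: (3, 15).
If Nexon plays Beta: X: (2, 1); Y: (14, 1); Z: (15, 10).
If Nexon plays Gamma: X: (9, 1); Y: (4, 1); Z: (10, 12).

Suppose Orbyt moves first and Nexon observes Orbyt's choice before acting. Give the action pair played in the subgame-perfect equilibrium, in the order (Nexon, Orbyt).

(Beta, Z)

Nexon best-responds to each possible Orbyt move:
- X: Nexon compares 5, 2, 9 and picks Gamma; Orbyt would get 1.
- Y: Nexon compares 7, 14, 4 and picks Beta; Orbyt would get 1.
- Z: Nexon compares 3, 15, 10 and picks Beta; Orbyt would get 10.
Orbyt's induced payoffs are 1, 1, 10, so Orbyt commits to Z. Subgame-perfect outcome: (Beta, Z) with payoffs (15, 10).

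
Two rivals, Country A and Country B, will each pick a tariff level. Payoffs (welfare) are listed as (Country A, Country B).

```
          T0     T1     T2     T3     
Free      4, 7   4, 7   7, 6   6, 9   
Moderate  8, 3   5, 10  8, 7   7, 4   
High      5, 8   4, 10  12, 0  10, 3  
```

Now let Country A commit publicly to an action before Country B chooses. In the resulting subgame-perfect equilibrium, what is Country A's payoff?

6

Backward induction with Country A moving first.
- Free → Country B plays T3 (best of 7, 7, 6, 9); Country A gets 6.
- Moderate → Country B plays T1 (best of 3, 10, 7, 4); Country A gets 5.
- High → Country B plays T1 (best of 8, 10, 0, 3); Country A gets 4.
Among 6, 5, 4, the best is 6 at Free. Subgame-perfect outcome: (Free, T3) with payoffs (6, 9).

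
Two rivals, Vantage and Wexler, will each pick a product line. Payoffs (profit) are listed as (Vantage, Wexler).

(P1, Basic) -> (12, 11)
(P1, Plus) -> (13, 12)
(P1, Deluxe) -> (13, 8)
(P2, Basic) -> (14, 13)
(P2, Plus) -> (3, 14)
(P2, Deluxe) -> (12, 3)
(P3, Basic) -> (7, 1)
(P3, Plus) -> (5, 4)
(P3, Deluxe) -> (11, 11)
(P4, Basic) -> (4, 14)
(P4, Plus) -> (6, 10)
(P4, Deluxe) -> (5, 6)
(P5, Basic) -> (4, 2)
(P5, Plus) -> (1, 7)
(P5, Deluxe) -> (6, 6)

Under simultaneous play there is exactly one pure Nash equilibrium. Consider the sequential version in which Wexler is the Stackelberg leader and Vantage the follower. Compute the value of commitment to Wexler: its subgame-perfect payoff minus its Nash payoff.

1

Solve by backward induction (Wexler leads).
- Basic: Vantage compares 12, 14, 7, 4, 4 and picks P2; Wexler would get 13.
- Plus: Vantage compares 13, 3, 5, 6, 1 and picks P1; Wexler would get 12.
- Deluxe: Vantage compares 13, 12, 11, 5, 6 and picks P1; Wexler would get 8.
Wexler's induced payoffs are 13, 12, 8, so Wexler commits to Basic. Subgame-perfect outcome: (P2, Basic) with payoffs (14, 13).
Under simultaneous play:
Vantage's best replies: Basic→P2; Plus→P1; Deluxe→P1.
Wexler's best replies: P1→Plus; P2→Plus; P3→Deluxe; P4→Basic; P5→Plus.
The unique mutual best reply is (P1, Plus), giving (13, 12).
Wexler's commitment gain: 13 − 12 = 1.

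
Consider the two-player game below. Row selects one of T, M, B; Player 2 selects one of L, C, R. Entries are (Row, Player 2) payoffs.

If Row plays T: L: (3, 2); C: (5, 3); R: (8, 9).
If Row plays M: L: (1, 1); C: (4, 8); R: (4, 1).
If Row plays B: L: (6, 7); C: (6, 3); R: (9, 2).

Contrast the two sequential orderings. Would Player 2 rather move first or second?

second

If Row leads: Player 2's best replies are T→R, M→C, B→L; Row's induced payoffs 8, 4, 6; outcome (T, R), payoffs (8, 9).
If Player 2 leads: Row's best replies are L→B, C→B, R→B; Player 2's induced payoffs 7, 3, 2; outcome (B, L), payoffs (6, 7).
Player 2 gets 7 moving first and 9 moving second, so Player 2 prefers to move second.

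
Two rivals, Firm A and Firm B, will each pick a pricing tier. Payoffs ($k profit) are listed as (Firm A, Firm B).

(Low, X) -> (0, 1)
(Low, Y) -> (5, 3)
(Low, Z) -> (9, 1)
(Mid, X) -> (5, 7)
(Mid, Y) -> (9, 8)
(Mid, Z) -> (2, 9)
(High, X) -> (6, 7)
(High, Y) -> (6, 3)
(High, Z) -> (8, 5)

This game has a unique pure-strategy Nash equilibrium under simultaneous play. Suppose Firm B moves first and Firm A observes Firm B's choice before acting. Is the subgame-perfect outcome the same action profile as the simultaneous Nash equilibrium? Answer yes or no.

no

Backward induction with Firm B moving first.
- X → Firm A plays High (best of 0, 5, 6); Firm B gets 7.
- Y → Firm A plays Mid (best of 5, 9, 6); Firm B gets 8.
- Z → Firm A plays Low (best of 9, 2, 8); Firm B gets 1.
Firm B's induced payoffs are 7, 8, 1, so Firm B commits to Y. Subgame-perfect outcome: (Mid, Y) with payoffs (9, 8).
Under simultaneous play:
Firm A's best replies: X→High; Y→Mid; Z→Low.
Firm B's best replies: Low→Y; Mid→Z; High→X.
The unique mutual best reply is (High, X), giving (6, 7).
Sequential outcome (Mid, Y) differs from the Nash profile (High, X).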